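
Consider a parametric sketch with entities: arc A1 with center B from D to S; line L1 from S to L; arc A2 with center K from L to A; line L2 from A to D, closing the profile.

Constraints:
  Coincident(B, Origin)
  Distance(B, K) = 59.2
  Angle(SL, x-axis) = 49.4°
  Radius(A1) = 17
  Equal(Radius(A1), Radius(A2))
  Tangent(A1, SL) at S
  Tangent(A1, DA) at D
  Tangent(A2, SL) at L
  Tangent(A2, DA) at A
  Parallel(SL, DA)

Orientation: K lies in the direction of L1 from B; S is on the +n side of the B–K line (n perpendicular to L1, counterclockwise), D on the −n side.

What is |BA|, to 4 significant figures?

61.59

The slot axis is L1's direction at 49.4°, so u = (cos 49.4°, sin 49.4°) = (0.6508, 0.7593) and n = (−sin 49.4°, cos 49.4°) = (-0.7593, 0.6508). B is at the origin and K lies 59.2 along u from B, so K = 59.2·u = (38.53, 44.95). Tangency of A1 to both parallel lines with radius 17.0 puts S and D at B ± 17.0·n: S = (-12.91, 11.06), D = (12.91, -11.06). Equal radii place L and A the same way about K: L = K + 17.0·n = (25.62, 56.01), A = K − 17.0·n = (51.43, 33.89). Then |BA| = |A − B| = 61.59.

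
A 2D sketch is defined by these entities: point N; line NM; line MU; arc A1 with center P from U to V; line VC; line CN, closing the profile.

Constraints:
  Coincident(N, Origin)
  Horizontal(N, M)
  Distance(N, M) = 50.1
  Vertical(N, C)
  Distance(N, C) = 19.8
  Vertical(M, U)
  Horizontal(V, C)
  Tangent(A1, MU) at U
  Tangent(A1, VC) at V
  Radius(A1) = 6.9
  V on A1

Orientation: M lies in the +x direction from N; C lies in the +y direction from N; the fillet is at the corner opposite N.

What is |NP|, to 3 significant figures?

45.1

N is at the origin; NM is horizontal with |NM| = 50.1 and M on the +x side, so M = (50.1, 0.00). NC is vertical with |NC| = 19.8 and C on the +y side, so C = (0.00, 19.8). The virtual corner opposite N is at (50.1, 19.8). A1 meets MU tangentially, so PU is at right angles to MU and tangency of A1 to VC means the radius PV is perpendicular to VC, with radius 6.9, so the center P sits 6.9 in from both sides at P = (43.2, 12.9). Then |NP| = |P − N| = 45.1.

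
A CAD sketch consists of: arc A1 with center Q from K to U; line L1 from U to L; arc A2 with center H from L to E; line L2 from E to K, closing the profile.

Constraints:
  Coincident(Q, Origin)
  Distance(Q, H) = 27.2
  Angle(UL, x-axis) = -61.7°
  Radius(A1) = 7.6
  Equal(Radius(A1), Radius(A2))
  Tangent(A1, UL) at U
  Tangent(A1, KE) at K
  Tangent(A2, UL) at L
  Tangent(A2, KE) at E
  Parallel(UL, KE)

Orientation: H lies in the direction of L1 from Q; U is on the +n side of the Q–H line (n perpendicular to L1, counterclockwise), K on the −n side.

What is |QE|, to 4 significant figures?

28.24

The slot axis is L1's direction at -61.7°, so u = (cos -61.7°, sin -61.7°) = (0.4741, -0.8805) and n = (−sin -61.7°, cos -61.7°) = (0.8805, 0.4741). Q is at the origin and H lies 27.2 along u from Q, so H = 27.2·u = (12.90, -23.95). Tangency of A1 to both parallel lines with radius 7.6 puts U and K at Q ± 7.6·n: U = (6.692, 3.603), K = (-6.692, -3.603). Equal radii place L and E the same way about H: L = H + 7.6·n = (19.59, -20.35), E = H − 7.6·n = (6.204, -27.55). Then |QE| = |E − Q| = 28.24.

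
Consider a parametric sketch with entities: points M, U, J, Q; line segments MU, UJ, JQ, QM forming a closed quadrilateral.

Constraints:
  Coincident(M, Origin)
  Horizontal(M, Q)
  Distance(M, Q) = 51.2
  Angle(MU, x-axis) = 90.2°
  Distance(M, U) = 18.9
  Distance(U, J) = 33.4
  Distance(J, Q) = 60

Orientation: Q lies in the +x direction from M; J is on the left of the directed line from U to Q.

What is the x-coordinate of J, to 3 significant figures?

15.7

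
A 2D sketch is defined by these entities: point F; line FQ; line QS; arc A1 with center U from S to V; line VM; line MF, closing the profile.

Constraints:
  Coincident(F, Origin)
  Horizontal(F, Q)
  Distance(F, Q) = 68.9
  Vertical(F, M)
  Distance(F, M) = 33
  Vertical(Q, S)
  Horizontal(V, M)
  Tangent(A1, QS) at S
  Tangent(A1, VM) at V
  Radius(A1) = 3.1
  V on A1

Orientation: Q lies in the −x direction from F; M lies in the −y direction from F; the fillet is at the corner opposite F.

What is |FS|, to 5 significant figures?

75.108

F is at the origin; F and Q share the same y with |FQ| = 68.9 and Q on the −x side, so Q = (-68.900, 0.0000). F and M share the same x with |FM| = 33.0 and M on the −y side, so M = (0.0000, -33.000). The virtual corner opposite F is at (-68.900, -33.000). A1 meets QS tangentially, so US is at right angles to QS and tangency of A1 to VM means the radius UV is perpendicular to VM, with radius 3.1, so the center U sits 3.1 in from both sides at U = (-65.800, -29.900). That places the tangent points at S = (-68.900, -29.900) on QS and V = (-65.800, -33.000) on VM. Then |FS| = |S − F| = 75.108.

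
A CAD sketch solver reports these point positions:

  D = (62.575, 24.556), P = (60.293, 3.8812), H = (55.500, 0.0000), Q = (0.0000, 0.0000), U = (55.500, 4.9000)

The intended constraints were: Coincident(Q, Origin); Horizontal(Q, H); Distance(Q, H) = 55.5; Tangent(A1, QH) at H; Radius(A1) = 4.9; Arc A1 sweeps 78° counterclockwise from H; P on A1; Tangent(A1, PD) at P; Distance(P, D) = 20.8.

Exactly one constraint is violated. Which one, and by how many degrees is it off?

Tangent(A1, PD) at P — off by 5.70°.

Q = (0.00, 0.00) ✓; Q.y = 0.00, H.y = 0.00 ✓; |QH| = 55.50 ✓; ∠(UH, HQ) = 90.00° ✓; |UH| = 4.900 ✓; bearing(U→P) − bearing(U→H) = 78.00° ✓; |UP| = 4.900 ✓; ∠(UP, PD) = 84.30° ✗; |PD| = 20.80 ✓.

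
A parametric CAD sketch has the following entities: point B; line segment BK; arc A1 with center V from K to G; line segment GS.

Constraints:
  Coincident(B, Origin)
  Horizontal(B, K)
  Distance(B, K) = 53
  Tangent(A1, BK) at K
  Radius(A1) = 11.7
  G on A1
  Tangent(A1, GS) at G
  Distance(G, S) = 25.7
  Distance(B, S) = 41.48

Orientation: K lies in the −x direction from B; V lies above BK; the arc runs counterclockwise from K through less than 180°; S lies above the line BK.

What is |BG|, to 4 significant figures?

43.21

Checks: |VG| = 11.70 ✓; ∠(VG, GS) = 90.00° ✓; |GS| = 25.70 ✓; |BS| = 41.48 ✓.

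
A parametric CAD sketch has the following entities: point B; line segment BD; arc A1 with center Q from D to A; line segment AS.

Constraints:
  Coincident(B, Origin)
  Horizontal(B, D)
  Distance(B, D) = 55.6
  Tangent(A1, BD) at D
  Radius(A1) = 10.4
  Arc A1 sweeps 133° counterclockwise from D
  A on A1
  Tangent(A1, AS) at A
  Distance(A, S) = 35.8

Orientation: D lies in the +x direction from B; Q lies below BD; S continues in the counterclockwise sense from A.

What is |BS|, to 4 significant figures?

84.56

On A1, D sits at bearing 90° from Q; a 133° counterclockwise sweep puts A at bearing 223°, so A = Q + 10.4·(cos 223°, sin 223°) = (47.99, -17.49). Tangency of A1 to AS means the radius QA is perpendicular to AS, so AS runs along (−sin 223°, cos 223°); with |AS| = 35.8, S = (72.41, -43.68). Then |BS| = |S − B| = 84.56.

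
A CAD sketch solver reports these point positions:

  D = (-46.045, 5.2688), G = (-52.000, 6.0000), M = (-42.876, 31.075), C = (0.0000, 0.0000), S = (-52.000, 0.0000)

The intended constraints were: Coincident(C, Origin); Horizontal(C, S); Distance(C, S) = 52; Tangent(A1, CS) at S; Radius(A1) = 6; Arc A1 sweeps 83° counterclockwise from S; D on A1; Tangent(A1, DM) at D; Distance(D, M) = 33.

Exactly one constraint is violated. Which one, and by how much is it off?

Distance(D, M) = 33 — off by 7.00.

C = (0.00, 0.00) ✓; C.y = 0.00, S.y = 0.00 ✓; |CS| = 52.00 ✓; ∠(GS, SC) = 90.00° ✓; |GS| = 6.000 ✓; bearing(G→D) − bearing(G→S) = 83.00° ✓; |GD| = 6.000 ✓; ∠(GD, DM) = 90.00° ✓; |DM| = 26.00 ✗.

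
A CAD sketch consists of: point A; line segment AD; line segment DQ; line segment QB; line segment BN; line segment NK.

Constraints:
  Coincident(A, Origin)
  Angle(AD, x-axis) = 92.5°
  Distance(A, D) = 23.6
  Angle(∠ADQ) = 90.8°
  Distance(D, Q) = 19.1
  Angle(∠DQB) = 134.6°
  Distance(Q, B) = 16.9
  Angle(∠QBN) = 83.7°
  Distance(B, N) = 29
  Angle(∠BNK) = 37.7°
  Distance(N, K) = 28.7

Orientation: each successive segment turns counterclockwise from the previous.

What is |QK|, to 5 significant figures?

4.5008

A is at the origin; AD runs at 92.5° with length 23.6, so D = (-1.0294, 23.578). ∠ADQ = 90.8° gives DQ at -178.30° from the x-axis; with |DQ| = 19.1, Q = (-20.121, 23.011). ∠DQB = 134.6° gives QB at -132.90° from the x-axis; with |QB| = 16.9, B = (-31.625, 10.631). ∠QBN = 83.7° gives BN at -36.600° from the x-axis; with |BN| = 29.0, N = (-8.3435, -6.6596). ∠BNK = 37.7° gives NK at 105.70° from the x-axis; with |NK| = 28.7, K = (-16.110, 20.970). Then |QK| = |K − Q| = 4.5008.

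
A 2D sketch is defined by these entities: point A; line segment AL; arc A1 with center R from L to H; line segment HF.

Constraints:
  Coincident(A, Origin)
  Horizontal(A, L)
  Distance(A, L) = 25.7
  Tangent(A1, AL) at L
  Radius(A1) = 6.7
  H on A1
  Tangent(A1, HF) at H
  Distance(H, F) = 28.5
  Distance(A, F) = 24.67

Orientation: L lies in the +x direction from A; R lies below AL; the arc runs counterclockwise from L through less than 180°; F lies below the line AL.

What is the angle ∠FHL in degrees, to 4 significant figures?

154.6°

Checks: A.y = 0.00, L.y = 0.00 ✓; |RH| = 6.700 ✓; ∠(RH, HF) = 90.00° ✓; |HF| = 28.50 ✓; |AF| = 24.67 ✓.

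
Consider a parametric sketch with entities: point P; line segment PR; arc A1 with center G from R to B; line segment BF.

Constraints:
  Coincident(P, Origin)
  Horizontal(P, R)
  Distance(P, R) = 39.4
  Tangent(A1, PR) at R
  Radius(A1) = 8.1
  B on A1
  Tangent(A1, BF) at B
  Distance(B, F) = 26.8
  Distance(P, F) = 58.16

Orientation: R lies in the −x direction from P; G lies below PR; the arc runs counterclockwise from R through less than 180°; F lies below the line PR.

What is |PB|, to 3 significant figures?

48.2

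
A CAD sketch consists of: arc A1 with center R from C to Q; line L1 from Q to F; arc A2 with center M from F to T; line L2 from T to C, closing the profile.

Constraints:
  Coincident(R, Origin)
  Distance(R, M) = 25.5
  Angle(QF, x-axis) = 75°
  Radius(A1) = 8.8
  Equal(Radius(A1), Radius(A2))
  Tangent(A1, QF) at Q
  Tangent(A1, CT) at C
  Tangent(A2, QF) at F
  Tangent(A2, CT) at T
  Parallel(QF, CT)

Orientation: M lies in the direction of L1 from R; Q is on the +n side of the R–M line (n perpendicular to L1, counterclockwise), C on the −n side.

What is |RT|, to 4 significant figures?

26.98

The slot axis is L1's direction at 75.0°, so u = (cos 75.0°, sin 75.0°) = (0.2588, 0.9659) and n = (−sin 75.0°, cos 75.0°) = (-0.9659, 0.2588). R is at the origin and M lies 25.5 along u from R, so M = 25.5·u = (6.600, 24.63). Tangency of A1 to both parallel lines with radius 8.8 puts Q and C at R ± 8.8·n: Q = (-8.500, 2.278), C = (8.500, -2.278). Equal radii place F and T the same way about M: F = M + 8.8·n = (-1.900, 26.91), T = M − 8.8·n = (15.10, 22.35). Then |RT| = |T − R| = 26.98.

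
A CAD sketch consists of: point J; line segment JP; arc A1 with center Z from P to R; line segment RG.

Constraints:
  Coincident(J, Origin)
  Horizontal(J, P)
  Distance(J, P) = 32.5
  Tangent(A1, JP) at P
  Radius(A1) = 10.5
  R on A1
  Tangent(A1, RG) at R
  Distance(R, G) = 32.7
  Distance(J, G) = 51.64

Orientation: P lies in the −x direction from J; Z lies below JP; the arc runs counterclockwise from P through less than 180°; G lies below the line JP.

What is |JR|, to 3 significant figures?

44.5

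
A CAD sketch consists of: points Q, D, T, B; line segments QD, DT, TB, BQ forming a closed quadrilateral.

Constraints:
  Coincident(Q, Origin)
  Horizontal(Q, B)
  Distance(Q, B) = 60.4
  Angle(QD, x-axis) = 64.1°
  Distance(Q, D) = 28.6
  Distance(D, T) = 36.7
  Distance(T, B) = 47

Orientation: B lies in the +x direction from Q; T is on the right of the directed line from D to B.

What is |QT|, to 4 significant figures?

18.29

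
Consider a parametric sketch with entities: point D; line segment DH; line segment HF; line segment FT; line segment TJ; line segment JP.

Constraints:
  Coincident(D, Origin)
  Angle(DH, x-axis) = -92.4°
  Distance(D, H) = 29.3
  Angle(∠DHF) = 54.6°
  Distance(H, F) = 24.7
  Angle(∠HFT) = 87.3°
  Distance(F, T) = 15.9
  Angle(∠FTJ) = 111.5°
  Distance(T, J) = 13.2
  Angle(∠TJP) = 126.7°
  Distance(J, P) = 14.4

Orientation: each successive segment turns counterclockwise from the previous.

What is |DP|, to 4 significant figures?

21.07

D is at the origin; DH runs at -92.4° with length 29.3, so H = (-1.227, -29.27). ∠DHF = 54.6° gives HF at 33.00° from the x-axis; with |HF| = 24.7, F = (19.49, -15.82). ∠HFT = 87.3° gives FT at 125.7° from the x-axis; with |FT| = 15.9, T = (10.21, -2.910). ∠FTJ = 111.5° gives TJ at -165.8° from the x-axis; with |TJ| = 13.2, J = (-2.587, -6.148). ∠TJP = 126.7° gives JP at -112.5° from the x-axis; with |JP| = 14.4, P = (-8.097, -19.45). Then |DP| = |P − D| = 21.07.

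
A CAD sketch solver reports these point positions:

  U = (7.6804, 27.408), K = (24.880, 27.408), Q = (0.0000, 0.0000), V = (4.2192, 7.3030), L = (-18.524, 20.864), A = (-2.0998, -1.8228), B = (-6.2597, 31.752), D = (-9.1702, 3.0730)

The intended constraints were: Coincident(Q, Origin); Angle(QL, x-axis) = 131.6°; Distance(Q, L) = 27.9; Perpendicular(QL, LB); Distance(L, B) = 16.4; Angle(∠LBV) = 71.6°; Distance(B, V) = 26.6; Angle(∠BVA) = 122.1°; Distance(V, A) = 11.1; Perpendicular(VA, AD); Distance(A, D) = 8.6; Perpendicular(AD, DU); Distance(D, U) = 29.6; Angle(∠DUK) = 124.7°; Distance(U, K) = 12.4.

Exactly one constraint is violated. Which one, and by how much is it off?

Distance(U, K) = 12.4 — off by 4.80.

Q = (0.00, 0.00) ✓; QL at 131.6° ✓; |QL| = 27.90 ✓; ∠(QL, LB) = 90.00° ✓; |LB| = 16.40 ✓; ∠LBV = 71.60° ✓; |BV| = 26.60 ✓; ∠BVA = 122.1° ✓; |VA| = 11.10 ✓; ∠(VA, AD) = 90.00° ✓; |AD| = 8.600 ✓; ∠(AD, DU) = 90.00° ✓; |DU| = 29.60 ✓; ∠DUK = 124.7° ✓; |UK| = 17.20 ✗.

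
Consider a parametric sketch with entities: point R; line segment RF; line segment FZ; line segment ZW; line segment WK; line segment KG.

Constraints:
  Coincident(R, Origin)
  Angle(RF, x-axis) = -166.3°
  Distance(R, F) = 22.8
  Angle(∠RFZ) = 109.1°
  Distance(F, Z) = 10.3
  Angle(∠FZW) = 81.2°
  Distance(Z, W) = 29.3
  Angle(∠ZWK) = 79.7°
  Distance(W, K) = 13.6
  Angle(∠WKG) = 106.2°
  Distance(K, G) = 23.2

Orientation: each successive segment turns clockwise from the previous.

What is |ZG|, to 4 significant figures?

16.22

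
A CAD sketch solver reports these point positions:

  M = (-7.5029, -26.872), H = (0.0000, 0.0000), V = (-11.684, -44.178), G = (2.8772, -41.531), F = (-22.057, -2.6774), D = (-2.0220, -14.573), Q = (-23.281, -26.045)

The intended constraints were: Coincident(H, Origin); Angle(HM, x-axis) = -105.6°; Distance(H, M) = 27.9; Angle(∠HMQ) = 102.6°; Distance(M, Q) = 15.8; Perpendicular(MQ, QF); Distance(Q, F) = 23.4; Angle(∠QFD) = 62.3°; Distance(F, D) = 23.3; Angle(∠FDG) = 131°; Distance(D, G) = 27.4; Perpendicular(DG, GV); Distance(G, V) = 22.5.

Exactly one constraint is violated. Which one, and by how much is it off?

Distance(G, V) = 22.5 — off by 7.70.

H = (0.00, 0.00) ✓; HM at -105.6° ✓; |HM| = 27.90 ✓; ∠HMQ = 102.6° ✓; |MQ| = 15.80 ✓; ∠(MQ, QF) = 90.00° ✓; |QF| = 23.40 ✓; ∠QFD = 62.30° ✓; |FD| = 23.30 ✓; ∠FDG = 131.0° ✓; |DG| = 27.40 ✓; ∠(DG, GV) = 90.00° ✓; |GV| = 14.80 ✗.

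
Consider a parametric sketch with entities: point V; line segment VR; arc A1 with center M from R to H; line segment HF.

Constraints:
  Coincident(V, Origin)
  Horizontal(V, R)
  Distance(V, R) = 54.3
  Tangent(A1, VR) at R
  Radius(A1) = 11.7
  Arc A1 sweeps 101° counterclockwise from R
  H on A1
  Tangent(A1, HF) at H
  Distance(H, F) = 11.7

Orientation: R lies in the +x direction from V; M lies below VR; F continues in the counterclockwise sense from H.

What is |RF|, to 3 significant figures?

27.0

On A1, R sits at bearing 90° from M; a 101° counterclockwise sweep puts H at bearing 191°, so H = M + 11.7·(cos 191°, sin 191°) = (42.8, -13.9). Since A1 is tangent to HF there, MH ⟂ HF, so HF runs along (−sin 191°, cos 191°); with |HF| = 11.7, F = (45.0, -25.4). Then |RF| = |F − R| = 27.0.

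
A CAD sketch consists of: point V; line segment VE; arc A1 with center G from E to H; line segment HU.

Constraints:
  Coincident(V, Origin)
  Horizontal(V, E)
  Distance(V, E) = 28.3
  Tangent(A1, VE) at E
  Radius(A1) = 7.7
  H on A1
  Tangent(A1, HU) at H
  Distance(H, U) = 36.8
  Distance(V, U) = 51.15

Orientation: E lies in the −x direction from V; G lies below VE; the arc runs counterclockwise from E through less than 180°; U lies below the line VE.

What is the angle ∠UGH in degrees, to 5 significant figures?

78.182°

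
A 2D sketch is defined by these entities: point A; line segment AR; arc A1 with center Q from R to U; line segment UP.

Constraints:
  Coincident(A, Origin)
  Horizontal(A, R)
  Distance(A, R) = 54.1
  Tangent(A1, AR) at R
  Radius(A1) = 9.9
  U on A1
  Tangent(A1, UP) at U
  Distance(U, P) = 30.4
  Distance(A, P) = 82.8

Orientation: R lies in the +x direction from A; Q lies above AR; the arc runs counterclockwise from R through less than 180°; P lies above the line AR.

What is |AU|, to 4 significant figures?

63.37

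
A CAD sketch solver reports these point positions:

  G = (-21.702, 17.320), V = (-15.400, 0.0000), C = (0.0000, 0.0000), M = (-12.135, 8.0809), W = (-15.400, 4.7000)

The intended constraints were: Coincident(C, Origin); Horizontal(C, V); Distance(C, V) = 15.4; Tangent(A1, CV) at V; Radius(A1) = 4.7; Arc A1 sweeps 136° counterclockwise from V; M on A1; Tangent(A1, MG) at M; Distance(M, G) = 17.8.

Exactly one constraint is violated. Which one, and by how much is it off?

Distance(M, G) = 17.8 — off by 4.50.

C = (0.00, 0.00) ✓; C.y = 0.00, V.y = 0.00 ✓; |CV| = 15.40 ✓; ∠(WV, VC) = 90.00° ✓; |WV| = 4.700 ✓; bearing(W→M) − bearing(W→V) = 136.0° ✓; |WM| = 4.700 ✓; ∠(WM, MG) = 90.00° ✓; |MG| = 13.30 ✗.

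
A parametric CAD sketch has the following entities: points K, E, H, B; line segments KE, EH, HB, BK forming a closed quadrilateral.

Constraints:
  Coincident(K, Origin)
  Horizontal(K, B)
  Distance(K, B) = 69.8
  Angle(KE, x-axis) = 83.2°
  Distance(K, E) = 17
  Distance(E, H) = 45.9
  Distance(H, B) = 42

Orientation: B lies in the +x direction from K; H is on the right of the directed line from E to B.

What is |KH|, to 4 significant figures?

36.58

Checks: K.y = 0.00, B.y = 0.00 ✓; |EH| = 45.90 ✓; |HB| = 42.00 ✓.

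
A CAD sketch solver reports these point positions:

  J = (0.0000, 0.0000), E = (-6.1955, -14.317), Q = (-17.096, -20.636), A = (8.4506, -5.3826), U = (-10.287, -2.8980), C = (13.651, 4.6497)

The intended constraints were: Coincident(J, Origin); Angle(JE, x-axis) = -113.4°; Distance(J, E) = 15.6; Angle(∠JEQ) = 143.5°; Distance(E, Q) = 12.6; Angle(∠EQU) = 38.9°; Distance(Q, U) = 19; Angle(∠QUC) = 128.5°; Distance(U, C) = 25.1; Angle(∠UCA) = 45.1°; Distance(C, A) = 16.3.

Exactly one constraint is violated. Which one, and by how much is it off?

Distance(C, A) = 16.3 — off by 5.00.

J = (0.00, 0.00) ✓; JE at -113.4° ✓; |JE| = 15.60 ✓; ∠JEQ = 143.5° ✓; |EQ| = 12.60 ✓; ∠EQU = 38.90° ✓; |QU| = 19.00 ✓; ∠QUC = 128.5° ✓; |UC| = 25.10 ✓; ∠UCA = 45.10° ✓; |CA| = 11.30 ✗.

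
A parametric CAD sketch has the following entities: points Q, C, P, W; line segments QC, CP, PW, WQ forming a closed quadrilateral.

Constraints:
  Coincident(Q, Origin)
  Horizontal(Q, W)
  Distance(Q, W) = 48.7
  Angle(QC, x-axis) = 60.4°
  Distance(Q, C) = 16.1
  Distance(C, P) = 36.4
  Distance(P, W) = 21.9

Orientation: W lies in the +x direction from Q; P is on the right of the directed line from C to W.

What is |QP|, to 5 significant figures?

34.429

Q is at the origin; QW is horizontal with |QW| = 48.7 and W in +x, so W = (48.7, 0). QC runs at 60.4° with |QC| = 16.1, so C = (7.9525, 13.999). P is determined by |CP| = 36.4 and |PW| = 21.9 together: it lies at the intersection of circle(C, 36.4) and circle(W, 21.9). With |CW| = 43.085, the foot of the radical line on CW is 31.353 from C and the perpendicular offset is √(36.4² − 31.353²) = 18.492. Taking the right-of-CW solution: P = (31.596, -13.677).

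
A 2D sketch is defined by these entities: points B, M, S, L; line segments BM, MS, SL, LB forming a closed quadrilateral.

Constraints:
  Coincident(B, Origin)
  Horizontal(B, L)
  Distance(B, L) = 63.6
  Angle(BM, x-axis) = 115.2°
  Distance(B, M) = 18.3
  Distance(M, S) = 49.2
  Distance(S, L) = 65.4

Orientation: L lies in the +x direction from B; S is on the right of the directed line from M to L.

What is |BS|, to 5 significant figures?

31.264

Checks: |MS| = 49.20 ✓; |SL| = 65.40 ✓.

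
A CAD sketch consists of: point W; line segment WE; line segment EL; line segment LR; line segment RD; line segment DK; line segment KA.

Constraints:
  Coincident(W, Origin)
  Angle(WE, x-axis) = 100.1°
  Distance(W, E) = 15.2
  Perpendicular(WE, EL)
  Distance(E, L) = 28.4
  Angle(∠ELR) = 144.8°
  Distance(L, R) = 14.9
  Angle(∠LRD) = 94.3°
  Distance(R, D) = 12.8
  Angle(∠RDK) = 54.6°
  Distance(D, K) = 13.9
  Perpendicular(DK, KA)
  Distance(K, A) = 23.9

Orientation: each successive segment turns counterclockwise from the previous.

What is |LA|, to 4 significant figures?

22.07

W is at the origin; WE runs at 100.1° with length 15.2, so E = (-2.666, 14.96). The perpendicularity gives EL at right angles to WE, so EL runs at -169.9°; with |EL| = 28.4, L = (-30.63, 9.984). ∠ELR = 144.8° gives LR at -134.7° from the x-axis; with |LR| = 14.9, R = (-41.11, -0.6069). ∠LRD = 94.3° gives RD at -49.00° from the x-axis; with |RD| = 12.8, D = (-32.71, -10.27). ∠RDK = 54.6° gives DK at 76.40° from the x-axis; with |DK| = 13.9, K = (-29.44, 3.243). The perpendicularity gives KA at right angles to DK, so KA runs at 166.4°; with |KA| = 23.9, A = (-52.67, 8.863). Then |LA| = |A − L| = 22.07.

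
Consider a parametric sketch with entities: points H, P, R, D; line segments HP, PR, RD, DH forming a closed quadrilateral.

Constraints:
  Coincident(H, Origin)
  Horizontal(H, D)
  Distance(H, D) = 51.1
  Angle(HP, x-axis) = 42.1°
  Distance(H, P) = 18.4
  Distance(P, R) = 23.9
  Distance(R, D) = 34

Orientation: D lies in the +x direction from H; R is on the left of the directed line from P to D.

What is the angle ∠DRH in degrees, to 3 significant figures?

83.3°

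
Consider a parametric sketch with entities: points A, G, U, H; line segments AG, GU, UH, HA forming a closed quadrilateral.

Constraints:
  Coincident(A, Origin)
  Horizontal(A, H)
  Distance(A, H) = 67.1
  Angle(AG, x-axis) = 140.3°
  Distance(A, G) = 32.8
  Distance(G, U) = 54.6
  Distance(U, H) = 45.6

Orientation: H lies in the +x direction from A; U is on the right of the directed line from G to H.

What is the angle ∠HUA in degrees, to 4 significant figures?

155.3°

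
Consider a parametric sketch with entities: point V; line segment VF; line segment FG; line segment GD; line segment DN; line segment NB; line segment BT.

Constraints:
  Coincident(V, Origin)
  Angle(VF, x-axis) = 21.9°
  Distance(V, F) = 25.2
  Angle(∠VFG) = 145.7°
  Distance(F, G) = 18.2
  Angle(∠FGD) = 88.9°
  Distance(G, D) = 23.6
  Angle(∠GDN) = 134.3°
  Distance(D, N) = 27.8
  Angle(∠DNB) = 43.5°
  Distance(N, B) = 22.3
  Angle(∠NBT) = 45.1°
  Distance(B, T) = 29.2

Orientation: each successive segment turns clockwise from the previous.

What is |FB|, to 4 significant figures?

20.40

∠GDN = 134.3° gives DN at -149.2° from the x-axis; with |DN| = 27.8, N = (11.77, -31.69). ∠DNB = 43.5° gives NB at 74.30° from the x-axis; with |NB| = 22.3, B = (17.80, -10.22). Then |FB| = |B − F| = 20.40.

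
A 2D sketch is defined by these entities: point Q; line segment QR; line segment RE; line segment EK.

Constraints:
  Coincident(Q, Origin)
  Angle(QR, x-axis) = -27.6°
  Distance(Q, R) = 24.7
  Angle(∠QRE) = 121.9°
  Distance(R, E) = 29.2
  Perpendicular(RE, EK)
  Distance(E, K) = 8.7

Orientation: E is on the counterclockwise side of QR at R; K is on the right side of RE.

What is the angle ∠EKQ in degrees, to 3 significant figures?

54.9°

∠QRE = 121.9°, so RE runs at -27.6° + (180° − 121.9°) = 30.5° from the x-axis; with |RE| = 29.2, E = R + 29.2·(cos 30.5°, sin 30.5°) = (47.0, 3.38). The perpendicularity gives EK at right angles to RE; with |EK| = 8.7 on the right of RE, K = E + 8.7·(0.508, -0.862) = (51.5, -4.12). Then cos ∠EKQ = KE·KQ / (|KE||KQ|), giving 54.9°.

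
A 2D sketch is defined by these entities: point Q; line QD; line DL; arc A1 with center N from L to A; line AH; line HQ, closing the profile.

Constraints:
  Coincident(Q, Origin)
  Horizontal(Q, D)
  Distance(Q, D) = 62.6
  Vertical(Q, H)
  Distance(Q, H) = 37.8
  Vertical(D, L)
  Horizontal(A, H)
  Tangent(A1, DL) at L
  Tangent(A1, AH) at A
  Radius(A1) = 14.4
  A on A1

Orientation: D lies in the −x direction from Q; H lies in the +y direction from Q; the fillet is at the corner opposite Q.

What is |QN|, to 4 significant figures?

53.58

Q and H share the same x with |QH| = 37.8 and H on the +y side, so H = (0.000, 37.80). The virtual corner opposite Q is at (-62.60, 37.80). A1 meets DL tangentially, so NL is at right angles to DL and tangency of A1 to AH means the radius NA is perpendicular to AH, with radius 14.4, so the center N sits 14.4 in from both sides at N = (-48.20, 23.40). Then |QN| = |N − Q| = 53.58.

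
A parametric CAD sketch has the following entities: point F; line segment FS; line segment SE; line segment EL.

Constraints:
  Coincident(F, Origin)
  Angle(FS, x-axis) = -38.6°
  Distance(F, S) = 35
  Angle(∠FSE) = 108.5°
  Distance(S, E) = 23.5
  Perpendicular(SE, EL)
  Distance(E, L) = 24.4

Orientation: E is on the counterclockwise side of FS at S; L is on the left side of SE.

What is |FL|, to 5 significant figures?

35.705

∠FSE = 108.5°, so SE runs at -38.6° + (180° − 108.5°) = 32.900° from the x-axis; with |SE| = 23.5, E = S + 23.5·(cos 32.900°, sin 32.900°) = (47.084, -9.0712). SE is perpendicular to EL; with |EL| = 24.4 on the left of SE, L = E + 24.4·(-0.54317, 0.83962) = (33.831, 11.416). Then |FL| = |L − F| = 35.705.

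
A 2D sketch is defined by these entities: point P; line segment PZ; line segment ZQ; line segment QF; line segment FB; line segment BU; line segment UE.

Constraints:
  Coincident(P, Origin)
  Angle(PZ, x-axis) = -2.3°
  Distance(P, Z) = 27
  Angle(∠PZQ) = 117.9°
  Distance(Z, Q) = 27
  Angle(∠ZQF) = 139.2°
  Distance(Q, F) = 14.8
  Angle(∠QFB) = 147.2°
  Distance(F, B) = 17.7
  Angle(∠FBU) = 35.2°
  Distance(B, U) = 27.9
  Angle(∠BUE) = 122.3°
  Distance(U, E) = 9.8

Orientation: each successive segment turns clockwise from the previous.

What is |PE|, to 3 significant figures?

42.6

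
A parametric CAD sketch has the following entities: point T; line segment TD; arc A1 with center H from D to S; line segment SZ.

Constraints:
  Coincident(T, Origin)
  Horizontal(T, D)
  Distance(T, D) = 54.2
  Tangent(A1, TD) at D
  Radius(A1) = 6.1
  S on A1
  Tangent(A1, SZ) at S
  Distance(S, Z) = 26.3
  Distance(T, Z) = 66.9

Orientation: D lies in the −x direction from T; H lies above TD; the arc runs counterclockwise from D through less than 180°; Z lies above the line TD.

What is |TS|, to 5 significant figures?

49.254

T is at the origin; TD is horizontal with |TD| = 54.2 and D on the −x side, so D = (-54.200, 0.0000). Tangency of A1 to TD means the radius HD is perpendicular to TD, so H = D + (0, 6.1) = (-54.200, 6.1000). Since HS ⟂ SZ (tangency), |HZ| = √(6.1² + 26.3²) = 26.998 regardless of where S sits on A1. So Z lies on both circle(T, 66.9) and circle(H, 26.998); the above-TD intersection is Z = (-58.317, 32.782). S is the foot of the tangent from Z: S = (-48.537, 8.3684).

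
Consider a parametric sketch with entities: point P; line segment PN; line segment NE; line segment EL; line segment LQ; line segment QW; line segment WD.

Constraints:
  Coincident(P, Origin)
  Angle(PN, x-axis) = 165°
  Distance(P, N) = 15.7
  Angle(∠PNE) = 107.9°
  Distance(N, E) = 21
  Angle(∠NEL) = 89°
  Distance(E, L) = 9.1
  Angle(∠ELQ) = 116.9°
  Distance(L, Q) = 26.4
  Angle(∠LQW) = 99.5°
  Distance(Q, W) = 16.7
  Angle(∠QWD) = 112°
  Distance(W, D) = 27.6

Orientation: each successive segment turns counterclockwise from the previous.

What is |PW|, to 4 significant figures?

11.09

∠ELQ = 116.9° gives LQ at 31.20° from the x-axis; with |LQ| = 26.4, Q = (3.736, -4.701). ∠LQW = 99.5° gives QW at 111.7° from the x-axis; with |QW| = 16.7, W = (-2.439, 10.82). Then |PW| = |W − P| = 11.09.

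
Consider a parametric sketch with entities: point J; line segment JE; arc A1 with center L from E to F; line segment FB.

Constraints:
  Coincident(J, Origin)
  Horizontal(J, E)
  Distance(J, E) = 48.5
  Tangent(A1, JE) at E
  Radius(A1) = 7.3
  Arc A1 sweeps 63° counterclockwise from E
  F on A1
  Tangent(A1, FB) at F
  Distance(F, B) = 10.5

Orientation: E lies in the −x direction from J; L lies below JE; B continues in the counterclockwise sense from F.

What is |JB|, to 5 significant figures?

61.242

J is at the origin; J and E share the same y with |JE| = 48.5 and E on the −x side, so E = (-48.500, 0.0000). Since A1 is tangent to JE there, LE ⟂ JE, so L = E + (0, -7.3) = (-48.500, -7.3000). On A1, E sits at bearing 90° from L; a 63° counterclockwise sweep puts F at bearing 153°, so F = L + 7.3·(cos 153°, sin 153°) = (-55.004, -3.9859). The tangent condition forces LF to be normal to FB, so FB runs along (−sin 153°, cos 153°); with |FB| = 10.5, B = (-59.771, -13.341). Then |JB| = |B − J| = 61.242.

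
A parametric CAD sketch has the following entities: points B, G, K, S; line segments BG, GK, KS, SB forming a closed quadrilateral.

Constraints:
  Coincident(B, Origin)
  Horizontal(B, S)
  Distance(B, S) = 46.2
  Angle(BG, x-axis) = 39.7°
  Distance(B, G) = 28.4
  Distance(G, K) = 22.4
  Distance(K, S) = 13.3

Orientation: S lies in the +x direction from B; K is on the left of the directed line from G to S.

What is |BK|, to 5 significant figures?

45.576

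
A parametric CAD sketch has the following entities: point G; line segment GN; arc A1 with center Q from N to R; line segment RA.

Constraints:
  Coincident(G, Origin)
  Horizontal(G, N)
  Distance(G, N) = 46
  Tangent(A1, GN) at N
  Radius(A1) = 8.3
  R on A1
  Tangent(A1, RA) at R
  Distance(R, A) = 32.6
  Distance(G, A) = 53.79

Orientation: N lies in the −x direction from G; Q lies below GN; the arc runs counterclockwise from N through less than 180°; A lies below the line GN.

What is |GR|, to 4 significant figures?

54.53

G is at the origin; G and N share the same y with |GN| = 46.0 and N on the −x side, so N = (-46.00, 0.000). Since A1 is tangent to GN there, QN ⟂ GN, so Q = N + (0, -8.3) = (-46.00, -8.300). Since QR ⟂ RA (tangency), |QA| = √(8.3² + 32.6²) = 33.64 regardless of where R sits on A1. So A lies on both circle(G, 53.79) and circle(Q, 33.64); the below-GN intersection is A = (-35.63, -40.30). R is the foot of the tangent from A: R = (-53.02, -12.73).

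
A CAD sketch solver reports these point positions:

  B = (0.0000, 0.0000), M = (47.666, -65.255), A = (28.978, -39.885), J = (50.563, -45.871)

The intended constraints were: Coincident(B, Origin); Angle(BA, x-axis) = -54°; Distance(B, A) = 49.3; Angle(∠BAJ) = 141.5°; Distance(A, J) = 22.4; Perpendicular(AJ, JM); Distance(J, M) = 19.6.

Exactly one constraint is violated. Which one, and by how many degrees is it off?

Perpendicular(AJ, JM) — off by 7.00°.

B = (0.00, 0.00) ✓; BA at -54.00° ✓; |BA| = 49.30 ✓; ∠BAJ = 141.5° ✓; |AJ| = 22.40 ✓; ∠(AJ, JM) = 83.00° ✗; |JM| = 19.60 ✓.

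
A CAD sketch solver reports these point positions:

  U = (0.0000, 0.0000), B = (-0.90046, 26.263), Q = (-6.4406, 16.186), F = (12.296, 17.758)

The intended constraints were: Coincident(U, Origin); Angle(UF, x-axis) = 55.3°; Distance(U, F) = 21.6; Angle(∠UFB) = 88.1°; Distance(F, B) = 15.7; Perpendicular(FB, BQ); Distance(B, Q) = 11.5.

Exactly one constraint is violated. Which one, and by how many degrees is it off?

Perpendicular(FB, BQ) — off by 4.00°.

U = (0.00, 0.00) ✓; UF at 55.30° ✓; |UF| = 21.60 ✓; ∠UFB = 88.10° ✓; |FB| = 15.70 ✓; ∠(FB, BQ) = 94.00° ✗; |BQ| = 11.50 ✓.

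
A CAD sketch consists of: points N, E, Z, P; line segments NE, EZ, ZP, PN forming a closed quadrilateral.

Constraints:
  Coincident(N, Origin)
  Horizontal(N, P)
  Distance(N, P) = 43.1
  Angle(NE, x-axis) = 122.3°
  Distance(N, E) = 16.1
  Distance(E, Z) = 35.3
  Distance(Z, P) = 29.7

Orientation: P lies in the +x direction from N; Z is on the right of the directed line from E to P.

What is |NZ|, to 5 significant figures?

19.793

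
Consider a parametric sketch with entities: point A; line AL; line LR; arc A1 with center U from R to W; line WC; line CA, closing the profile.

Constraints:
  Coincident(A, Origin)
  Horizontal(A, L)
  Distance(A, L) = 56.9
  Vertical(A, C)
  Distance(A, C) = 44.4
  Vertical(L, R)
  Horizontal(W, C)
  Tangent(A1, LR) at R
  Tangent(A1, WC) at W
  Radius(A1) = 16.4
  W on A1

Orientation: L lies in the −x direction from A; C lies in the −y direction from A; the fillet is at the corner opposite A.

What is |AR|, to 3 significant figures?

63.4

A is at the origin; A and L share the same y with |AL| = 56.9 and L on the −x side, so L = (-56.9, 0.00). AC is vertical with |AC| = 44.4 and C on the −y side, so C = (0.00, -44.4). The virtual corner opposite A is at (-56.9, -44.4). The tangent condition forces UR to be normal to LR and A1 meets WC tangentially, so UW is at right angles to WC, with radius 16.4, so the center U sits 16.4 in from both sides at U = (-40.5, -28.0). That places the tangent points at R = (-56.9, -28.0) on LR and W = (-40.5, -44.4) on WC. Then |AR| = |R − A| = 63.4.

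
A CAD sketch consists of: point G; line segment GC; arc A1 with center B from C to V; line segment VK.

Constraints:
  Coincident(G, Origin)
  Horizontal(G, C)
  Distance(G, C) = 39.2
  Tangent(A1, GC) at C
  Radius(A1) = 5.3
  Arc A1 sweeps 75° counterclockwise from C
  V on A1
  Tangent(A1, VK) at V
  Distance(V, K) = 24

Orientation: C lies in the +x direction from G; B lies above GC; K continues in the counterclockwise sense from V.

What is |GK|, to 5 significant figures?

57.344

G is at the origin; GC is horizontal with |GC| = 39.2 and C on the +x side, so C = (39.200, 0.0000). A1 meets GC tangentially, so BC is at right angles to GC, so B = C + (0, 5.3) = (39.200, 5.3000). On A1, C sits at bearing -90° from B; a 75° counterclockwise sweep puts V at bearing -15°, so V = B + 5.3·(cos -15°, sin -15°) = (44.319, 3.9283). The tangent condition forces BV to be normal to VK, so VK runs along (−sin -15°, cos -15°); with |VK| = 24.0, K = (50.531, 27.110). Then |GK| = |K − G| = 57.344.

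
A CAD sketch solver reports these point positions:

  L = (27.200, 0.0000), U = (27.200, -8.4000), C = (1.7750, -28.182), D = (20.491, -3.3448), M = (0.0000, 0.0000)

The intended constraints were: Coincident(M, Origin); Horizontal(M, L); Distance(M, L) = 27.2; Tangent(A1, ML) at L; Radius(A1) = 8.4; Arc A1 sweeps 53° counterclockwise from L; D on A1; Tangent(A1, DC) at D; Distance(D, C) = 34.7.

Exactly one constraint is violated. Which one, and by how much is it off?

Distance(D, C) = 34.7 — off by 3.60.

M = (0.00, 0.00) ✓; M.y = 0.00, L.y = 0.00 ✓; |ML| = 27.20 ✓; ∠(UL, LM) = 90.00° ✓; |UL| = 8.400 ✓; bearing(U→D) − bearing(U→L) = 53.00° ✓; |UD| = 8.400 ✓; ∠(UD, DC) = 90.00° ✓; |DC| = 31.10 ✗.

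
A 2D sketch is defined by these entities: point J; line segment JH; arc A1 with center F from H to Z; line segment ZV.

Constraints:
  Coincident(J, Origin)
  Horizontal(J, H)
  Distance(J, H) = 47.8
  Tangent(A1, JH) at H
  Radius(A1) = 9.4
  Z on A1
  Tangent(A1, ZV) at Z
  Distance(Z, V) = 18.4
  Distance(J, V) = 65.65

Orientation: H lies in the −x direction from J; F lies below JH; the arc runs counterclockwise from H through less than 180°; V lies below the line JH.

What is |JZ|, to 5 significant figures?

57.563

J is at the origin; J and H share the same y with |JH| = 47.8 and H on the −x side, so H = (-47.800, 0.0000). Since A1 is tangent to JH there, FH ⟂ JH, so F = H + (0, -9.4) = (-47.800, -9.4000). Since FZ ⟂ ZV (tangency), |FV| = √(9.4² + 18.4²) = 20.662 regardless of where Z sits on A1. So V lies on both circle(J, 65.65) and circle(F, 20.662); the below-JH intersection is V = (-60.368, -25.800). Z is the foot of the tangent from V: Z = (-57.046, -7.7028).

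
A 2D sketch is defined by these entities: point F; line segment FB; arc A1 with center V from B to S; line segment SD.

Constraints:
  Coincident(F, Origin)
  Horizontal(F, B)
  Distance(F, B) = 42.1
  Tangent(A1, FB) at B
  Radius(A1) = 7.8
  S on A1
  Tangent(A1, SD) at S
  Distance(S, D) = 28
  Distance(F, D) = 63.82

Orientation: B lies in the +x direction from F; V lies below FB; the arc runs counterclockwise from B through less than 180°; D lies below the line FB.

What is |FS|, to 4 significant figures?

38.23

Checks: |FB| = 42.10 ✓; |VS| = 7.800 ✓; ∠(VS, SD) = 90.00° ✓; |SD| = 28.00 ✓; |FD| = 63.82 ✓.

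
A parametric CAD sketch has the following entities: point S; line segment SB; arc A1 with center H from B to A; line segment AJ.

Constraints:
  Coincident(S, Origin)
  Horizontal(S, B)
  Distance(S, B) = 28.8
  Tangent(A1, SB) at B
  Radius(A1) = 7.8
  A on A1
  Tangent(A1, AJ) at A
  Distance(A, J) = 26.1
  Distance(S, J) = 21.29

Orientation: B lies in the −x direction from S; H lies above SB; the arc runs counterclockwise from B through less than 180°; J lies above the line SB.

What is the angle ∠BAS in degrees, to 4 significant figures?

151.9°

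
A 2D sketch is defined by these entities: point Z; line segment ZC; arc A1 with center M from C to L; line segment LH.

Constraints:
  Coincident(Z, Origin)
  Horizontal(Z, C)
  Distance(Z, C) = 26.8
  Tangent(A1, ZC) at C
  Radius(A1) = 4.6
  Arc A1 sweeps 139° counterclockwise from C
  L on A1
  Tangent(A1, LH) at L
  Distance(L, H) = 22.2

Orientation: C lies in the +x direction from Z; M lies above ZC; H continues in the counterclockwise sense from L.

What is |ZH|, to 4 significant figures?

26.14

Z is at the origin; Z and C share the same y with |ZC| = 26.8 and C on the +x side, so C = (26.80, 0.000). Tangency of A1 to ZC means the radius MC is perpendicular to ZC, so M = C + (0, 4.6) = (26.80, 4.600). On A1, C sits at bearing -90° from M; a 139° counterclockwise sweep puts L at bearing 49°, so L = M + 4.6·(cos 49°, sin 49°) = (29.82, 8.072). The tangent condition forces ML to be normal to LH, so LH runs along (−sin 49°, cos 49°); with |LH| = 22.2, H = (13.06, 22.64). Then |ZH| = |H − Z| = 26.14.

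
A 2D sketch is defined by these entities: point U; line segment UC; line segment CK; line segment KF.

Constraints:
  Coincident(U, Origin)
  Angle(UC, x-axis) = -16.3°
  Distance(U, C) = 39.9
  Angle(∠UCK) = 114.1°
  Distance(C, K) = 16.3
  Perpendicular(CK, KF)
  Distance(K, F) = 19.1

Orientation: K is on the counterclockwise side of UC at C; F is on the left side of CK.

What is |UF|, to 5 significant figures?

36.910

∠UCK = 114.1°, so CK runs at -16.3° + (180° − 114.1°) = 49.600° from the x-axis; with |CK| = 16.3, K = C + 16.3·(cos 49.600°, sin 49.600°) = (48.861, 1.2145). CK ⟂ KF; with |KF| = 19.1 on the left of CK, F = K + 19.1·(-0.76154, 0.64812) = (34.315, 13.594). Then |UF| = |F − U| = 36.910.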